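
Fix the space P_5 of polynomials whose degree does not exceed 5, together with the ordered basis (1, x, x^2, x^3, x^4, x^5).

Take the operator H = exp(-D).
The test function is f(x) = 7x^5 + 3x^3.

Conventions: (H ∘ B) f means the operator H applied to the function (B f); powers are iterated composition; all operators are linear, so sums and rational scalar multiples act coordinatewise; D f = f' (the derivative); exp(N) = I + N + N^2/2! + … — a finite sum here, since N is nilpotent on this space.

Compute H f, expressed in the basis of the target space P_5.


the result is g(x) = 7x^5 - 35x^4 + 73x^3 - 79x^2 + 44x - 10

order-1 term: -35x^4 - 9x^2
order-2 term: 70x^3 + 9x
order-3 term: -70x^2 - 3
order-4 term: 35x
order-5 term: -7
the series for exp(-D) f terminates at order 5
exp(-D) f = 7x^5 - 35x^4 + 73x^3 - 79x^2 + 44x - 10


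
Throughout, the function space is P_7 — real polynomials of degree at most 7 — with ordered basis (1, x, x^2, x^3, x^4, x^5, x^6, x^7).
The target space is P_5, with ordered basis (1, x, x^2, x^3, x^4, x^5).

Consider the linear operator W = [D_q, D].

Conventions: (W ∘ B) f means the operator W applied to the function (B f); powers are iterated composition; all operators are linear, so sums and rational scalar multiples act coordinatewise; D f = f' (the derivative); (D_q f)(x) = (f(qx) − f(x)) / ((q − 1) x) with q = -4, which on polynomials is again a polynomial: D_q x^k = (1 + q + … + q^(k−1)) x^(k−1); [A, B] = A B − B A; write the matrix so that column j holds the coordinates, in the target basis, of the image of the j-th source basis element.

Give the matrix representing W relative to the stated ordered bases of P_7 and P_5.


the matrix is [[0, 0, 5, 0, 0, 0, 0, 0]; [0, 0, 0, -35, 0, 0, 0, 0]; [0, 0, 0, 0, 205, 0, 0, 0]; [0, 0, 0, 0, 0, -1075, 0, 0]; [0, 0, 0, 0, 0, 0, 5325, 0]; [0, 0, 0, 0, 0, 0, 0, -25395]] (rows listed top to bottom)

image of 1: 0
image of x: 0
image of x^2: 5
image of x^3: -35x
image of x^4: 205x^2
image of x^5: -1075x^3
image of x^6: 5325x^4
image of x^7: -25395x^5
each image's coordinates form column j of the matrix


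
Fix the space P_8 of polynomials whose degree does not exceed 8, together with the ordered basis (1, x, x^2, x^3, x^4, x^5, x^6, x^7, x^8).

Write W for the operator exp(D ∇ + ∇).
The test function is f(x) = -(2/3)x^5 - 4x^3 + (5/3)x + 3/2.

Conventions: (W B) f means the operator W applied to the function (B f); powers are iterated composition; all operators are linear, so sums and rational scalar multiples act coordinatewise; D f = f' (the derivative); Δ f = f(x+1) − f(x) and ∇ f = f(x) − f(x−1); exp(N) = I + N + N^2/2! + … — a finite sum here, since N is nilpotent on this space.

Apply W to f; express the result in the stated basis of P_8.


order-1 term: -(10/3)x^4 - (20/3)x^3 + (4/3)x^2 - 22x + 37/3
order-2 term: -(20/3)x^3 - 20x^2 + (14/3)x - 26/3
order-3 term: -(20/3)x^2 - 20x - 2/3
order-4 term: -(10/3)x - 20/3
order-5 term: -2/3
the series for exp(D ∇ + ∇) f terminates at order 5
exp(D ∇ + ∇) f = -(2/3)x^5 - (10/3)x^4 - (52/3)x^3 - (76/3)x^2 - 39x - 17/6

the image equals g(x) = -(2/3)x^5 - (10/3)x^4 - (52/3)x^3 - (76/3)x^2 - 39x - 17/6


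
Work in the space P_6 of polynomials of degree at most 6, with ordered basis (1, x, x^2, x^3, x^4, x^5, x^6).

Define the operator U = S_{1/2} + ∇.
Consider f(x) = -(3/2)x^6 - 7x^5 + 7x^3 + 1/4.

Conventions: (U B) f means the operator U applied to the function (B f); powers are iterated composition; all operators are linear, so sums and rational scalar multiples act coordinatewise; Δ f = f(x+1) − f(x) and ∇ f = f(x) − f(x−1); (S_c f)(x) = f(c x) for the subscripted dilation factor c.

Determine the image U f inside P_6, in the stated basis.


S_{1/2} f = -(3/128)x^6 - (7/32)x^5 + (7/8)x^3 + 1/4
∇ f = -9x^5 - (25/2)x^4 + 40x^3 - (53/2)x^2 + 5x + 3/2
(S_{1/2} + ∇) f = -(3/128)x^6 - (295/32)x^5 - (25/2)x^4 + (327/8)x^3 - (53/2)x^2 + 5x + 7/4

the image equals g(x) = -(3/128)x^6 - (295/32)x^5 - (25/2)x^4 + (327/8)x^3 - (53/2)x^2 + 5x + 7/4


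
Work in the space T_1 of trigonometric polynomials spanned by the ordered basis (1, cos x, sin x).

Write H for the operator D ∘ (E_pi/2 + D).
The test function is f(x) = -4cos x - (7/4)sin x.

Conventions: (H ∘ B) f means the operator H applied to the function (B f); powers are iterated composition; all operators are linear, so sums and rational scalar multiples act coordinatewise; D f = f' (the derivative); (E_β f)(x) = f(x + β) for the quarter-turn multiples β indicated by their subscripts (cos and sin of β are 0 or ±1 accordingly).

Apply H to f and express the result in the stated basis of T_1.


g(x) = 8cos x + (7/2)sin x

E_pi/2 f = -(7/4)cos x + 4sin x
D f = -(7/4)cos x + 4sin x
(E_pi/2 + D) f = -(7/2)cos x + 8sin x
D (E_pi/2 + D) f = 8cos x + (7/2)sin x


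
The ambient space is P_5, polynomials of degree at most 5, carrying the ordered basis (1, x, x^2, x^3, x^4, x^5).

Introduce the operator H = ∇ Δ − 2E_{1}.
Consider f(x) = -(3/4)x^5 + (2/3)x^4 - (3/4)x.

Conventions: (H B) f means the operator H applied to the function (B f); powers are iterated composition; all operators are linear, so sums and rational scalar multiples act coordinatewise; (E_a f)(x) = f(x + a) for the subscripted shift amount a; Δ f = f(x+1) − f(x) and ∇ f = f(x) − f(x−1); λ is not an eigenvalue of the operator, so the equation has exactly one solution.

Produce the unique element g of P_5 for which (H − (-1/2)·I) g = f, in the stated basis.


g(x) = (1/2)x^5 - (34/9)x^4 + (544/27)x^3 - (2356/27)x^2 + (41041/162)x - 88772/243

write g with unknown coordinates in the stated basis and equate coefficients in (H − (-1/2)·I) g = f
solving from the highest basis element down gives g = (1/2)x^5 - (34/9)x^4 + (544/27)x^3 - (2356/27)x^2 + (41041/162)x - 88772/243
check: H g = -x^5 + (23/9)x^4 - (272/27)x^3 + (1178/27)x^2 - (10321/81)x + 44386/243
so H g − (-1/2)·g = -(3/4)x^5 + (2/3)x^4 - (3/4)x = f ✓


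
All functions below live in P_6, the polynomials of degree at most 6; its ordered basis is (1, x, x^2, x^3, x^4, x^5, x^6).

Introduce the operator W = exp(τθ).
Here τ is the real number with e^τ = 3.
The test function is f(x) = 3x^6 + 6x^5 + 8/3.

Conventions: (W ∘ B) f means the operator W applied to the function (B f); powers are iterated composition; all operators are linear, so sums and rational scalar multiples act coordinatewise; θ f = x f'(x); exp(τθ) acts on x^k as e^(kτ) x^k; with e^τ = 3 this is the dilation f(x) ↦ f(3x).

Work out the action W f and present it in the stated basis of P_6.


g(x) = 2187x^6 + 1458x^5 + 8/3

exp(τθ) x^k = e^(kτ) x^k; with e^τ = 3 this sends x^k to 3^k x^k
x^5 ↦ 243 x^5
x^6 ↦ 729 x^6
applying this coordinatewise to f: exp(τθ) f = 2187x^6 + 1458x^5 + 8/3


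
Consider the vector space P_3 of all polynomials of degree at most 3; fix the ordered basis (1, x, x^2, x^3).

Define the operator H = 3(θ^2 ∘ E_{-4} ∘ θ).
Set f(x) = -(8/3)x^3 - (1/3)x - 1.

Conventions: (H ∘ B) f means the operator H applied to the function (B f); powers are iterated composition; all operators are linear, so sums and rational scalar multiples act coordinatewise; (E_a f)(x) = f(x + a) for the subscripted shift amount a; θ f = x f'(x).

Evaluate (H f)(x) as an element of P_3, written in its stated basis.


θ f = -8x^3 - (1/3)x
E_{-4} θ f = -8x^3 + 96x^2 - (1153/3)x + 1540/3
θ E_{-4} θ f = -24x^3 + 192x^2 - (1153/3)x
θ θ E_{-4} θ f = -72x^3 + 384x^2 - (1153/3)x
(3(θ^2 ∘ E_{-4} ∘ θ)) f = -216x^3 + 1152x^2 - 1153x

the result is g(x) = -216x^3 + 1152x^2 - 1153x


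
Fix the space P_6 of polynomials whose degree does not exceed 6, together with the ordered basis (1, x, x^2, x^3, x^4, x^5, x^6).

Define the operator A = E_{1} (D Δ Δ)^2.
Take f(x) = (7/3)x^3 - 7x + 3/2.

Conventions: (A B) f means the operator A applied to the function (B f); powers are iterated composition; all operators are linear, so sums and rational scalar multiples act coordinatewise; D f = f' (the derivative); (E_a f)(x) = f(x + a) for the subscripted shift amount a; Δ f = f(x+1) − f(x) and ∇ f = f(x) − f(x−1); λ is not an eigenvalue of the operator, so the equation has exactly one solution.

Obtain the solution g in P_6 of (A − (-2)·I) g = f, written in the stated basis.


g(x) = (7/6)x^3 - (7/2)x + 3/4

write g with unknown coordinates in the stated basis and equate coefficients in (A − (-2)·I) g = f
solving from the highest basis element down gives g = (7/6)x^3 - (7/2)x + 3/4
check: A g = 0
so A g − (-2)·g = (7/3)x^3 - 7x + 3/2 = f ✓


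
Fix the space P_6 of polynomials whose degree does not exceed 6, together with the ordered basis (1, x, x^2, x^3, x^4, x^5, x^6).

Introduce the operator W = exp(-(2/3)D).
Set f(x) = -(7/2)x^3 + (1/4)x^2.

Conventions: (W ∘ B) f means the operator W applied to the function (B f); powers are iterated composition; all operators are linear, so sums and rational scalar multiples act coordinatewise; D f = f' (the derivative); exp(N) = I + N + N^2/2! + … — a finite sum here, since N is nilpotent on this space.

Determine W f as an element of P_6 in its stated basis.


g(x) = -(7/2)x^3 + (29/4)x^2 - 5x + 31/27

order-1 term: 7x^2 - (1/3)x
order-2 term: -(14/3)x + 1/9
order-3 term: 28/27
the series for exp(-(2/3)D) f terminates at order 3
exp(-(2/3)D) f = -(7/2)x^3 + (29/4)x^2 - 5x + 31/27


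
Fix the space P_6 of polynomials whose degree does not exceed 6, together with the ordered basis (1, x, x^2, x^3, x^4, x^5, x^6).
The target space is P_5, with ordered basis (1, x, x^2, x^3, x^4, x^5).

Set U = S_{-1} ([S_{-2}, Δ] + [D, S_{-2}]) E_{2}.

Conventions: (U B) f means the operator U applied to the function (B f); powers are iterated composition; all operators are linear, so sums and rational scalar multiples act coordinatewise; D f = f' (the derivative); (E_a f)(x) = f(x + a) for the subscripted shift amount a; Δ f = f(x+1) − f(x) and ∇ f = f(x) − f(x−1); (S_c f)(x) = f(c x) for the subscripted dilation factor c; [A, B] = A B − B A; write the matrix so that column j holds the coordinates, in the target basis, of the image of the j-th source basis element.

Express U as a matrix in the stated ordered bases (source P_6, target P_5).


the matrix is [[0, 0, -3, -9, -15, 3, 153]; [0, 0, 0, -18, -72, -150, 36]; [0, 0, 0, 0, -72, -360, -900]; [0, 0, 0, 0, 0, -240, -1440]; [0, 0, 0, 0, 0, 0, -720]; [0, 0, 0, 0, 0, 0, 0]] (rows listed top to bottom)

image of 1: 0
image of x: 0
image of x^2: -3
image of x^3: -18x - 9
image of x^4: -72x^2 - 72x - 15
image of x^5: -240x^3 - 360x^2 - 150x + 3
image of x^6: -720x^4 - 1440x^3 - 900x^2 + 36x + 153
each image's coordinates form column j of the matrix


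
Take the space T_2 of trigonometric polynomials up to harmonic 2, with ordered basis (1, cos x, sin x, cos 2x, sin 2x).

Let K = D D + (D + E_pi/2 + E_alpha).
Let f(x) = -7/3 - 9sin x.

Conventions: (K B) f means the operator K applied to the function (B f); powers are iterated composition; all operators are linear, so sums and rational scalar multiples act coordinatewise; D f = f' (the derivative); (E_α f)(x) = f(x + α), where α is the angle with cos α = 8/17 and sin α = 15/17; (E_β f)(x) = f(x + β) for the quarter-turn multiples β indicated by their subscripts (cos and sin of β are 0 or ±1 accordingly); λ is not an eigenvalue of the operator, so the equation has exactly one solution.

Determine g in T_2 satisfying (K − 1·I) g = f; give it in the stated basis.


write g with unknown coordinates in the stated basis and equate coefficients in (K − 1·I) g = f
solving from the highest basis element down gives g = -7/3 + (441/181)cos x + (234/181)sin x
check: K g = -14/3 + (441/181)cos x - (1395/181)sin x
so K g − 1·g = -7/3 - 9sin x = f ✓

g(x) = -7/3 + (441/181)cos x + (234/181)sin x


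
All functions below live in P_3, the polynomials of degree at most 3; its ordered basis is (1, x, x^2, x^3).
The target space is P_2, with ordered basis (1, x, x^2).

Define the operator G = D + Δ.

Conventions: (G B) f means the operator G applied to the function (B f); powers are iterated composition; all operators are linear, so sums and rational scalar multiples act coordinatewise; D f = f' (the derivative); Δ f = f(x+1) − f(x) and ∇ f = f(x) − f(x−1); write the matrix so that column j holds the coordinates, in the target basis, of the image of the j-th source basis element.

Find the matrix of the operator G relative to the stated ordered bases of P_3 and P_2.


image of 1: 0
image of x: 2
image of x^2: 4x + 1
image of x^3: 6x^2 + 3x + 1
each image's coordinates form column j of the matrix

the matrix is [[0, 2, 1, 1]; [0, 0, 4, 3]; [0, 0, 0, 6]] (rows listed top to bottom)


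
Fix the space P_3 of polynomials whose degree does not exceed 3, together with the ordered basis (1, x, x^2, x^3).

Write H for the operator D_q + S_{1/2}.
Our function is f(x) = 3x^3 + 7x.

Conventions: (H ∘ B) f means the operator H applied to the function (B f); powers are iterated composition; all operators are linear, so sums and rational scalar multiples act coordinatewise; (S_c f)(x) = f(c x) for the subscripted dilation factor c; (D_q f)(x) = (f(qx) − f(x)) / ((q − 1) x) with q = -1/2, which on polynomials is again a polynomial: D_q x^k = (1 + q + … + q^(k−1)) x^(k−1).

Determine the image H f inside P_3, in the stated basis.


g(x) = (3/8)x^3 + (9/4)x^2 + (7/2)x + 7

D_q f = (9/4)x^2 + 7
S_{1/2} f = (3/8)x^3 + (7/2)x
(D_q + S_{1/2}) f = (3/8)x^3 + (9/4)x^2 + (7/2)x + 7


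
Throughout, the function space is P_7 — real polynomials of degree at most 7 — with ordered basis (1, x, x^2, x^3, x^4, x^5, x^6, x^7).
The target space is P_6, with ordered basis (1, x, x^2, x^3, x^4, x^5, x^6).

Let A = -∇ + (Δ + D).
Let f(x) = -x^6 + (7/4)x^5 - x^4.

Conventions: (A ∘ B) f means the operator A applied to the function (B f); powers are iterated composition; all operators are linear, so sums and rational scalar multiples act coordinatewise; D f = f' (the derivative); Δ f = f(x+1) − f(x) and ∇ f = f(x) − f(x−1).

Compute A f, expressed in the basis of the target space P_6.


the image equals g(x) = -6x^5 - (85/4)x^4 + 31x^3 - 42x^2 + (35/2)x - 4

∇ f = -6x^5 + (95/4)x^4 - (83/2)x^3 + (77/2)x^2 - (75/4)x + 15/4
(-∇) f = 6x^5 - (95/4)x^4 + (83/2)x^3 - (77/2)x^2 + (75/4)x - 15/4
Δ f = -6x^5 - (25/4)x^4 - (13/2)x^3 - (7/2)x^2 - (5/4)x - 1/4
D f = -6x^5 + (35/4)x^4 - 4x^3
(Δ + D) f = -12x^5 + (5/2)x^4 - (21/2)x^3 - (7/2)x^2 - (5/4)x - 1/4
(-∇ + (Δ + D)) f = -6x^5 - (85/4)x^4 + 31x^3 - 42x^2 + (35/2)x - 4


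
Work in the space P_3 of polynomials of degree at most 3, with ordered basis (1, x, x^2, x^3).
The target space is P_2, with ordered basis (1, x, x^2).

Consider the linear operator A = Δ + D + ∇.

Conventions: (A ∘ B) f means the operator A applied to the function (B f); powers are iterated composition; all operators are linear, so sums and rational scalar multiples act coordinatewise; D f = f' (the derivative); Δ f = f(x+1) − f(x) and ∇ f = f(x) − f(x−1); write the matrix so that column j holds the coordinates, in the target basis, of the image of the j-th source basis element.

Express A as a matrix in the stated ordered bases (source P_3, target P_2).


image of 1: 0
image of x: 3
image of x^2: 6x
image of x^3: 9x^2 + 2
each image's coordinates form column j of the matrix

the matrix is [[0, 3, 0, 2]; [0, 0, 6, 0]; [0, 0, 0, 9]] (rows listed top to bottom)


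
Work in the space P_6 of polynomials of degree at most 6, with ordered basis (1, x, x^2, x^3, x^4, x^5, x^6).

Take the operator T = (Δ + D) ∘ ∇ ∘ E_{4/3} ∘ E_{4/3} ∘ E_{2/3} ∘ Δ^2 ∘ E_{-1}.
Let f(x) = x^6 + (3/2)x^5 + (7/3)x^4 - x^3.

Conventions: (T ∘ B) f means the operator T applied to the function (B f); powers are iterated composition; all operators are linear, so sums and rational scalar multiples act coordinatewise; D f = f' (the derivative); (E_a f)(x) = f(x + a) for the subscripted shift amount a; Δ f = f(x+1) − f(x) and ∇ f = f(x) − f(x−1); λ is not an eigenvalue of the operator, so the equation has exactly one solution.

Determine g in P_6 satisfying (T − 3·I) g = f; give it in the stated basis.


write g with unknown coordinates in the stated basis and equate coefficients in (T − 3·I) g = f
solving from the highest basis element down gives g = -(1/3)x^6 - (1/2)x^5 - (7/9)x^4 + (1/3)x^3 - 80x^2 - (1600/3)x - 2774/3
check: T g = -240x^2 - 1600x - 2774
so T g − 3·g = x^6 + (3/2)x^5 + (7/3)x^4 - x^3 = f ✓

g(x) = -(1/3)x^6 - (1/2)x^5 - (7/9)x^4 + (1/3)x^3 - 80x^2 - (1600/3)x - 2774/3


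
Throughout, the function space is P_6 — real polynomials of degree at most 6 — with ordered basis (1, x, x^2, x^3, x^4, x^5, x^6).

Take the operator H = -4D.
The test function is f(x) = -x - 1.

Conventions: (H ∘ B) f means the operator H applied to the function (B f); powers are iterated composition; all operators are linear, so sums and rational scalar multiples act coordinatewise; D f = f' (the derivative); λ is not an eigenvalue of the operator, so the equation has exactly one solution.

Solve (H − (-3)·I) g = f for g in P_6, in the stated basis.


g(x) = -(1/3)x - 7/9

write g with unknown coordinates in the stated basis and equate coefficients in (H − (-3)·I) g = f
solving from the highest basis element down gives g = -(1/3)x - 7/9
check: H g = 4/3
so H g − (-3)·g = -x - 1 = f ✓


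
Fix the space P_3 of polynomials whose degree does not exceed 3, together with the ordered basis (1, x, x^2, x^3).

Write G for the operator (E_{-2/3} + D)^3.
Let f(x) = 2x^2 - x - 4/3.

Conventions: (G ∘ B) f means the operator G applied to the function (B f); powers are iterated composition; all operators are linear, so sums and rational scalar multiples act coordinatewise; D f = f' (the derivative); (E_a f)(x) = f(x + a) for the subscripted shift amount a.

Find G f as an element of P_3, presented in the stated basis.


the image equals g(x) = 2x^2 + 3x + 5/3

E_{-2/3} f = 2x^2 - (11/3)x + 2/9
D f = 4x - 1
(E_{-2/3} + D) f = 2x^2 + (1/3)x - 7/9
E_{-2/3} (E_{-2/3} + D) f = 2x^2 - (7/3)x - 1/9
D (E_{-2/3} + D) f = 4x + 1/3
(E_{-2/3} + D) (E_{-2/3} + D) f = 2x^2 + (5/3)x + 2/9
E_{-2/3} (E_{-2/3} + D) (E_{-2/3} + D) f = 2x^2 - x
D (E_{-2/3} + D) (E_{-2/3} + D) f = 4x + 5/3
(E_{-2/3} + D) (E_{-2/3} + D) (E_{-2/3} + D) f = 2x^2 + 3x + 5/3


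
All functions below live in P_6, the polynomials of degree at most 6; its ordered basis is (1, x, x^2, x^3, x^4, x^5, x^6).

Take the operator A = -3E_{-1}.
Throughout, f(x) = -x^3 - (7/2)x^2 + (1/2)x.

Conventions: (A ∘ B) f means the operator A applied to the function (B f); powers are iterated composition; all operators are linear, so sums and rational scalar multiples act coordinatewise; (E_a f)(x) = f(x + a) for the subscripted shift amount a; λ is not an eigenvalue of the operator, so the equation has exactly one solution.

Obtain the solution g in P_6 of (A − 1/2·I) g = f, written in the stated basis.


g(x) = (2/7)x^3 + (85/49)x^2 + (719/343)x + 1332/2401

write g with unknown coordinates in the stated basis and equate coefficients in (A − 1/2·I) g = f
solving from the highest basis element down gives g = (2/7)x^3 + (85/49)x^2 + (719/343)x + 1332/2401
check: A g = -(6/7)x^3 - (129/49)x^2 + (531/343)x + 666/2401
so A g − 1/2·g = -x^3 - (7/2)x^2 + (1/2)x = f ✓


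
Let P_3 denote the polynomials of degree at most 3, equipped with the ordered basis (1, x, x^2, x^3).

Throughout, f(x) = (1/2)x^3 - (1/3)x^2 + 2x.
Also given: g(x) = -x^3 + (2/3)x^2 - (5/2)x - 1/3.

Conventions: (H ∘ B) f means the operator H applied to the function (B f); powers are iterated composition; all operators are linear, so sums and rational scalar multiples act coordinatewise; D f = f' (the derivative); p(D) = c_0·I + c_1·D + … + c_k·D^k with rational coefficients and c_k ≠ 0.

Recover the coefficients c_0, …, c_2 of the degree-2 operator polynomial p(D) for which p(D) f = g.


c_0 = -2, c_1 = 0, c_2 = 1/2

D^0 f = (1/2)x^3 - (1/3)x^2 + 2x
D^1 f = (3/2)x^2 - (2/3)x + 2
D^2 f = 3x - 2/3
matching coefficients of g against c_0 f + c_1 Df + … from the top degree down determines the c_i
solution: c_0 = -2, c_1 = 0, c_2 = 1/2


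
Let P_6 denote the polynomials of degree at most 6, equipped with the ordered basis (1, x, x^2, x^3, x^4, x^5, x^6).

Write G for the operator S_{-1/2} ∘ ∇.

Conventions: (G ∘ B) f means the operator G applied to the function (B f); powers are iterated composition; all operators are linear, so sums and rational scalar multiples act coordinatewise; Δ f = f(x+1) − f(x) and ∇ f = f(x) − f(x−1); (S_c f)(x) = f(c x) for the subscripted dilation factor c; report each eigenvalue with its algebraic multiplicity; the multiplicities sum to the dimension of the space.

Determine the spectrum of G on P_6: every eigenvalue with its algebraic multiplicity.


image of 1: 0
image of x: 1
image of x^2: -x - 1
image of x^3: (3/4)x^2 + (3/2)x + 1
image of x^4: -(1/2)x^3 - (3/2)x^2 - 2x - 1
image of x^5: (5/16)x^4 + (5/4)x^3 + (5/2)x^2 + (5/2)x + 1
image of x^6: -(3/16)x^5 - (15/16)x^4 - (5/2)x^3 - (15/4)x^2 - 3x - 1
the matrix is upper triangular; its diagonal is (0, 0, 0, 0, 0, 0, 0)
for a triangular matrix the eigenvalues are the diagonal entries, with algebraic multiplicity their repetition count

λ = 0 (multiplicity 7)


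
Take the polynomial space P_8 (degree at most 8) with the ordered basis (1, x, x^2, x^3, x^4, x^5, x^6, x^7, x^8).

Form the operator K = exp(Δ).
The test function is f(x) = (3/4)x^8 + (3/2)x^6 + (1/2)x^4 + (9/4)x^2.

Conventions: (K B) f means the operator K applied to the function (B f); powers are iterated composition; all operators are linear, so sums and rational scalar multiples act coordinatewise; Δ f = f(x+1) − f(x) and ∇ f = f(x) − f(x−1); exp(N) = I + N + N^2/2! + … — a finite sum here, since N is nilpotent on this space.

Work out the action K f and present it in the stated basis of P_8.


order-1 term: 6x^7 + 21x^6 + 51x^5 + 75x^4 + 74x^3 + (93/2)x^2 + (43/2)x + 5
order-2 term: 21x^6 + 126x^5 + 390x^4 + 720x^3 + (1623/2)x^2 + 519x + 295/2
order-3 term: 42x^5 + 315x^4 + 1080x^3 + 2025x^2 + 2033x + 1725/2
order-4 term: (105/2)x^4 + 420x^3 + (2775/2)x^2 + 2190x + 5495/4
order-5 term: 42x^3 + 315x^2 + 849x + 810
order-6 term: 21x^2 + 126x + 201
order-7 term: 6x + 21
order-8 term: 3/4
the series for exp(Δ) f terminates at order 8
exp(Δ) f = (3/4)x^8 + 6x^7 + (87/2)x^6 + 219x^5 + 833x^4 + 2336x^3 + (18435/4)x^2 + (11489/2)x + 6843/2

the image equals g(x) = (3/4)x^8 + 6x^7 + (87/2)x^6 + 219x^5 + 833x^4 + 2336x^3 + (18435/4)x^2 + (11489/2)x + 6843/2


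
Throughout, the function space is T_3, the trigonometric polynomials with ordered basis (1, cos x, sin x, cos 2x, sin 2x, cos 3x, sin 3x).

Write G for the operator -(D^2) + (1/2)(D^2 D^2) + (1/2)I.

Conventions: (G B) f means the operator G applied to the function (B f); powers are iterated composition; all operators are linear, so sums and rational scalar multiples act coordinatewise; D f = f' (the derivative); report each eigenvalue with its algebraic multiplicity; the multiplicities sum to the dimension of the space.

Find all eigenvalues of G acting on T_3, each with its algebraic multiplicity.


λ = 1/2 (multiplicity 1), λ = 2 (multiplicity 2), λ = 25/2 (multiplicity 2), λ = 50 (multiplicity 2)

image of 1: 1/2
image of cos x: 2cos x
image of sin x: 2sin x
image of cos 2x: (25/2)cos 2x
image of sin 2x: (25/2)sin 2x
image of cos 3x: 50cos 3x
image of sin 3x: 50sin 3x
the matrix is diagonal; its diagonal is (1/2, 2, 2, 25/2, 25/2, 50, 50)
for a triangular matrix the eigenvalues are the diagonal entries, with algebraic multiplicity their repetition count


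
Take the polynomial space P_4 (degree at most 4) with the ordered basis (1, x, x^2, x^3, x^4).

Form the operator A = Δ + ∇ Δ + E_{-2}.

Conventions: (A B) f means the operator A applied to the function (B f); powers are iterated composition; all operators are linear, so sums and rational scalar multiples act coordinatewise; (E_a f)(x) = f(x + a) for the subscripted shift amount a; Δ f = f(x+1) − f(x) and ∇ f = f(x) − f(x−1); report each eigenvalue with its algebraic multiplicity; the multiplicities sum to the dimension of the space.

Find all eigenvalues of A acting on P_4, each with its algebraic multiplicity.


image of 1: 1
image of x: x - 1
image of x^2: x^2 - 2x + 7
image of x^3: x^3 - 3x^2 + 21x - 7
image of x^4: x^4 - 4x^3 + 42x^2 - 28x + 19
the matrix is upper triangular; its diagonal is (1, 1, 1, 1, 1)
for a triangular matrix the eigenvalues are the diagonal entries, with algebraic multiplicity their repetition count

λ = 1 (multiplicity 5)


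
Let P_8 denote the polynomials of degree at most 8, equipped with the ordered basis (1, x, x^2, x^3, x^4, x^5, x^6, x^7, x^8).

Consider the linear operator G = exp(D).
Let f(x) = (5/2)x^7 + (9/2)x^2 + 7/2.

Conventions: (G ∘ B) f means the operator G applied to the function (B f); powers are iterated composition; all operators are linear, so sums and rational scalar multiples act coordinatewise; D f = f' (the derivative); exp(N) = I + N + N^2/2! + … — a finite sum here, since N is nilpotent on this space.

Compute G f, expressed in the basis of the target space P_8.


order-1 term: (35/2)x^6 + 9x
order-2 term: (105/2)x^5 + 9/2
order-3 term: (175/2)x^4
order-4 term: (175/2)x^3
order-5 term: (105/2)x^2
order-6 term: (35/2)x
order-7 term: 5/2
the series for exp(D) f terminates at order 7
exp(D) f = (5/2)x^7 + (35/2)x^6 + (105/2)x^5 + (175/2)x^4 + (175/2)x^3 + 57x^2 + (53/2)x + 21/2

the result is g(x) = (5/2)x^7 + (35/2)x^6 + (105/2)x^5 + (175/2)x^4 + (175/2)x^3 + 57x^2 + (53/2)x + 21/2


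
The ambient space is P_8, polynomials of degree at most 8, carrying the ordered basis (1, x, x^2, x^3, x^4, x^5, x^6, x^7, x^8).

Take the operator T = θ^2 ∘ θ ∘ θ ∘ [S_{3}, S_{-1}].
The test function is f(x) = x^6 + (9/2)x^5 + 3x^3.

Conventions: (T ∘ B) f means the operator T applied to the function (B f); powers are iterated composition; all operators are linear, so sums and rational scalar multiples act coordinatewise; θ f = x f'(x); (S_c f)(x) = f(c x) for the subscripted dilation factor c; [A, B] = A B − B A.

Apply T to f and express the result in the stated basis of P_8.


S_{-1} f = x^6 - (9/2)x^5 - 3x^3
S_{3} S_{-1} f = 729x^6 - (2187/2)x^5 - 81x^3
S_{3} f = 729x^6 + (2187/2)x^5 + 81x^3
S_{-1} S_{3} f = 729x^6 - (2187/2)x^5 - 81x^3
[S_{3}, S_{-1}] f = 0
θ [S_{3}, S_{-1}] f = 0
θ θ [S_{3}, S_{-1}] f = 0
θ θ θ [S_{3}, S_{-1}] f = 0
θ θ θ θ [S_{3}, S_{-1}] f = 0

the image equals g(x) = 0


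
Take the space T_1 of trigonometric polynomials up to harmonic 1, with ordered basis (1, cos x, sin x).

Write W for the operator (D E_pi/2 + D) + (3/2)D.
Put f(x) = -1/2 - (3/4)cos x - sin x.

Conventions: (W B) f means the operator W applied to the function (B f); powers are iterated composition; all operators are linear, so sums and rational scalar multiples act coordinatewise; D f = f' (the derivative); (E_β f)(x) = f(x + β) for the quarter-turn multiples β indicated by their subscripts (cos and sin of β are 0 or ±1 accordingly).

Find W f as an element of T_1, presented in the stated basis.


g(x) = -(7/4)cos x + (23/8)sin x

E_pi/2 f = -1/2 - cos x + (3/4)sin x
D E_pi/2 f = (3/4)cos x + sin x
D f = -cos x + (3/4)sin x
(D E_pi/2 + D) f = -(1/4)cos x + (7/4)sin x
D f = -cos x + (3/4)sin x
((3/2)D) f = -(3/2)cos x + (9/8)sin x
((D E_pi/2 + D) + (3/2)D) f = -(7/4)cos x + (23/8)sin x


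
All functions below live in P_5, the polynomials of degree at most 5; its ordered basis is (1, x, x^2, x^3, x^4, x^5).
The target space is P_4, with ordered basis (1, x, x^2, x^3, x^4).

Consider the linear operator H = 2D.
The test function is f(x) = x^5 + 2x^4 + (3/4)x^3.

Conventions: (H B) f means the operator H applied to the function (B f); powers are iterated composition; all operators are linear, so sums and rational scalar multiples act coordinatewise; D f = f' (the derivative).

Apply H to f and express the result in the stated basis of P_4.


the image equals g(x) = 10x^4 + 16x^3 + (9/2)x^2

D f = 5x^4 + 8x^3 + (9/4)x^2
(2D) f = 10x^4 + 16x^3 + (9/2)x^2


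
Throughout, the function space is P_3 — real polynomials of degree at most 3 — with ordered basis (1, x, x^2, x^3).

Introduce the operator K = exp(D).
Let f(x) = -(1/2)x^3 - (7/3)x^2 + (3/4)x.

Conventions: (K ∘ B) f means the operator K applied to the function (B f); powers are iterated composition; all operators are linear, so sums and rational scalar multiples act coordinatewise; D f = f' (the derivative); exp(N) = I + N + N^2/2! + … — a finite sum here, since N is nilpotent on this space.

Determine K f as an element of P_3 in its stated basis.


the image equals g(x) = -(1/2)x^3 - (23/6)x^2 - (65/12)x - 25/12

order-1 term: -(3/2)x^2 - (14/3)x + 3/4
order-2 term: -(3/2)x - 7/3
order-3 term: -1/2
the series for exp(D) f terminates at order 3
exp(D) f = -(1/2)x^3 - (23/6)x^2 - (65/12)x - 25/12


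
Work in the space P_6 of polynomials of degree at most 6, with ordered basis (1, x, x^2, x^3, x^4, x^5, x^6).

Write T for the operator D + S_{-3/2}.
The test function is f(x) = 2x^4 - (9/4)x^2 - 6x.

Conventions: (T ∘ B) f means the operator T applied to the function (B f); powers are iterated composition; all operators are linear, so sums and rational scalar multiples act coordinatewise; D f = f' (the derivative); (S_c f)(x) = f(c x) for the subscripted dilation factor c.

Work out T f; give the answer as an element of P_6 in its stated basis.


D f = 8x^3 - (9/2)x - 6
S_{-3/2} f = (81/8)x^4 - (81/16)x^2 + 9x
(D + S_{-3/2}) f = (81/8)x^4 + 8x^3 - (81/16)x^2 + (9/2)x - 6

the image equals g(x) = (81/8)x^4 + 8x^3 - (81/16)x^2 + (9/2)x - 6


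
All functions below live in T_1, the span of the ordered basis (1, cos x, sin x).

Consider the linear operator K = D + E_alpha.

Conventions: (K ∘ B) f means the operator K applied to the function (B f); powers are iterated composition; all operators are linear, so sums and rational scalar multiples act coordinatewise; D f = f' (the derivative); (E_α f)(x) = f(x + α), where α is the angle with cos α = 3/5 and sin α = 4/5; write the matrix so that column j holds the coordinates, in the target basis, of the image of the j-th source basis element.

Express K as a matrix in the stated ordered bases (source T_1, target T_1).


image of 1: 1
image of cos x: (3/5)cos x - (9/5)sin x
image of sin x: (9/5)cos x + (3/5)sin x
each image's coordinates form column j of the matrix

the matrix is [[1, 0, 0]; [0, 3/5, 9/5]; [0, -9/5, 3/5]] (rows listed top to bottom)


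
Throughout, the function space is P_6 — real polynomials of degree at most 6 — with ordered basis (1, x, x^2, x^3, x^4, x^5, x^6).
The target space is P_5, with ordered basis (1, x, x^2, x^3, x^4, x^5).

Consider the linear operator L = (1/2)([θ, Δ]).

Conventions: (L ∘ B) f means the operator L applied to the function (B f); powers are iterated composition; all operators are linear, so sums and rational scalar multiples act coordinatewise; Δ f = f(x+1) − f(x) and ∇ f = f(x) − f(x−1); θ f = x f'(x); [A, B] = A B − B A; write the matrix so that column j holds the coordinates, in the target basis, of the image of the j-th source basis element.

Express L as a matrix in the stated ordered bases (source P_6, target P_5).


image of 1: 0
image of x: -1/2
image of x^2: -x - 1
image of x^3: -(3/2)x^2 - 3x - 3/2
image of x^4: -2x^3 - 6x^2 - 6x - 2
image of x^5: -(5/2)x^4 - 10x^3 - 15x^2 - 10x - 5/2
image of x^6: -3x^5 - 15x^4 - 30x^3 - 30x^2 - 15x - 3
each image's coordinates form column j of the matrix

the matrix is [[0, -1/2, -1, -3/2, -2, -5/2, -3]; [0, 0, -1, -3, -6, -10, -15]; [0, 0, 0, -3/2, -6, -15, -30]; [0, 0, 0, 0, -2, -10, -30]; [0, 0, 0, 0, 0, -5/2, -15]; [0, 0, 0, 0, 0, 0, -3]] (rows listed top to bottom)


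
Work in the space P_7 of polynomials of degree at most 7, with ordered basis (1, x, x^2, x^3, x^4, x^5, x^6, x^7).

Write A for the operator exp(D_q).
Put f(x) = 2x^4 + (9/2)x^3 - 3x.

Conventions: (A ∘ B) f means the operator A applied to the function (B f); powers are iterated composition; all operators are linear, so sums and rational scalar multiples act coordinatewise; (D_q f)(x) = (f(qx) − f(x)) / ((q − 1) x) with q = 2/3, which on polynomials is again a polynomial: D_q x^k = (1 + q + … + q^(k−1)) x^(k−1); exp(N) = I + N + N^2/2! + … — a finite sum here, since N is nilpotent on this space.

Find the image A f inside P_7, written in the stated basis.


g(x) = 2x^4 + (503/54)x^3 + (7087/486)x^2 + (67711/8748)x + 754/2187

order-1 term: (130/27)x^3 + (19/2)x^2 - 3
order-2 term: (1235/243)x^2 + (95/12)x
order-3 term: (6175/2187)x + 95/36
order-4 term: 6175/8748
the series for exp(D_q) f terminates at order 4
exp(D_q) f = 2x^4 + (503/54)x^3 + (7087/486)x^2 + (67711/8748)x + 754/2187


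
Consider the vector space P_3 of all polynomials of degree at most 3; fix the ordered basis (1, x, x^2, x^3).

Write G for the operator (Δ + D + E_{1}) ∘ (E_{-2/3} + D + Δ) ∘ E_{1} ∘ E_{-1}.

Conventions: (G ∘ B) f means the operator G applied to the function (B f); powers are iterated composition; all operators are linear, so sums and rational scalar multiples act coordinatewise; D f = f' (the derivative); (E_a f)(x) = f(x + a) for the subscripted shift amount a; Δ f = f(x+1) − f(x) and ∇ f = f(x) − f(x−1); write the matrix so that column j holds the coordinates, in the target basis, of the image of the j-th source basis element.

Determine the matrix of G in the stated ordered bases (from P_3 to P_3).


image of 1: 1
image of x: x + 13/3
image of x^2: x^2 + (26/3)x + 103/9
image of x^3: x^3 + 13x^2 + (103/3)x + 640/27
each image's coordinates form column j of the matrix

the matrix is [[1, 13/3, 103/9, 640/27]; [0, 1, 26/3, 103/3]; [0, 0, 1, 13]; [0, 0, 0, 1]] (rows listed top to bottom)


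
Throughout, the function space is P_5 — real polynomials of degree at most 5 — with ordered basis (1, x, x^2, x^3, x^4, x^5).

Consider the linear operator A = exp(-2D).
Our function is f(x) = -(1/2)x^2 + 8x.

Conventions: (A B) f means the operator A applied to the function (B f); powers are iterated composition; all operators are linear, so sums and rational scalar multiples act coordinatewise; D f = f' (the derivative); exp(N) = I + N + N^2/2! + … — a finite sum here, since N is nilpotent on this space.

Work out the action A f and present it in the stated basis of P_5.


g(x) = -(1/2)x^2 + 10x - 18

order-1 term: 2x - 16
order-2 term: -2
the series for exp(-2D) f terminates at order 2
exp(-2D) f = -(1/2)x^2 + 10x - 18


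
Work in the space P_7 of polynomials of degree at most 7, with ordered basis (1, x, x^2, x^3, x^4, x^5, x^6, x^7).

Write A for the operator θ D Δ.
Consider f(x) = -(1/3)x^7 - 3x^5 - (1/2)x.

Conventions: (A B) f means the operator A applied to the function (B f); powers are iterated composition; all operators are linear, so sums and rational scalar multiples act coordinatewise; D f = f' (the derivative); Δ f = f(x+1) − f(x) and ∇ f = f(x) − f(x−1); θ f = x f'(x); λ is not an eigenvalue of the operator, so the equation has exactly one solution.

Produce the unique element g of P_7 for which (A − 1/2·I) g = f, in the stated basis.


g(x) = (2/3)x^7 + 286x^5 + 560x^4 + 34880x^3 + 61480x^2 + 443497x

write g with unknown coordinates in the stated basis and equate coefficients in (A − 1/2·I) g = f
solving from the highest basis element down gives g = (2/3)x^7 + 286x^5 + 560x^4 + 34880x^3 + 61480x^2 + 443497x
check: A g = 140x^5 + 280x^4 + 17440x^3 + 30740x^2 + 221748x
so A g − 1/2·g = -(1/3)x^7 - 3x^5 - (1/2)x = f ✓


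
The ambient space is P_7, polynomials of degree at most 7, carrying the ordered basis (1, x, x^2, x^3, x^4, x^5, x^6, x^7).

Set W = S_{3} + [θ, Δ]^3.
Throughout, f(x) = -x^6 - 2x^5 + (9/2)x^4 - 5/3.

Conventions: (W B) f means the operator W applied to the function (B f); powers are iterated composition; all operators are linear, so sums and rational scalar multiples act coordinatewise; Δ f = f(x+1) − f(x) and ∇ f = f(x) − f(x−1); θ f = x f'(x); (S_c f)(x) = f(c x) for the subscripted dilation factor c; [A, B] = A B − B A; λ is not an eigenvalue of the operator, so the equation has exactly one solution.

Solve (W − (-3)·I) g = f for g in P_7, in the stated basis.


write g with unknown coordinates in the stated basis and equate coefficients in (W − (-3)·I) g = f
solving from the highest basis element down gives g = -(1/732)x^6 - (1/123)x^5 + (3/56)x^4 - (1/183)x^3 - (2455/15006)x^2 - (35407/35014)x - 174863/105042
check: W g = -(243/244)x^6 - (81/41)x^5 + (243/56)x^4 + (1/61)x^3 + (2455/5002)x^2 + (106221/35014)x + 349519/105042
so W g − (-3)·g = -x^6 - 2x^5 + (9/2)x^4 - 5/3 = f ✓

the image equals g(x) = -(1/732)x^6 - (1/123)x^5 + (3/56)x^4 - (1/183)x^3 - (2455/15006)x^2 - (35407/35014)x - 174863/105042


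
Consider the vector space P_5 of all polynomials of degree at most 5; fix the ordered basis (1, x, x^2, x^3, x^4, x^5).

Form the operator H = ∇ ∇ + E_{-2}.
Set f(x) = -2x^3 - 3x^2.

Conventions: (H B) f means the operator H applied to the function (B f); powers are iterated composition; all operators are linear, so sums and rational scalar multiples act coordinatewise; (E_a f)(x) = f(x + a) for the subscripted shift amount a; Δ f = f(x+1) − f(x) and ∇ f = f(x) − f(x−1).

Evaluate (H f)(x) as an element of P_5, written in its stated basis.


∇ f = -6x^2 + 1
∇ ∇ f = -12x + 6
E_{-2} f = -2x^3 + 9x^2 - 12x + 4
(∇ ∇ + E_{-2}) f = -2x^3 + 9x^2 - 24x + 10

g(x) = -2x^3 + 9x^2 - 24x + 10


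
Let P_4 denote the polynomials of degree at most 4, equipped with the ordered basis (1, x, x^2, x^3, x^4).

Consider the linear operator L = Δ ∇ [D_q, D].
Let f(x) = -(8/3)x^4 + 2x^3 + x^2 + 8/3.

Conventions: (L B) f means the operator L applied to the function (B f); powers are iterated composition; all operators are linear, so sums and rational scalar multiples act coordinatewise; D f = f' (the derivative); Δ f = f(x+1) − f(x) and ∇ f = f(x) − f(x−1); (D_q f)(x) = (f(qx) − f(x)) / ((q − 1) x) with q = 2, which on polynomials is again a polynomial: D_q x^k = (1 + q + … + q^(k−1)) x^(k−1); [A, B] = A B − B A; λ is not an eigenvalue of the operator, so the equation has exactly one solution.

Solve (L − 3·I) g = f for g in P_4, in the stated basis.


the result is g(x) = (8/9)x^4 - (2/3)x^3 - (1/3)x^2 - 296/27

write g with unknown coordinates in the stated basis and equate coefficients in (L − 3·I) g = f
solving from the highest basis element down gives g = (8/9)x^4 - (2/3)x^3 - (1/3)x^2 - 296/27
check: L g = -272/9
so L g − 3·g = -(8/3)x^4 + 2x^3 + x^2 + 8/3 = f ✓


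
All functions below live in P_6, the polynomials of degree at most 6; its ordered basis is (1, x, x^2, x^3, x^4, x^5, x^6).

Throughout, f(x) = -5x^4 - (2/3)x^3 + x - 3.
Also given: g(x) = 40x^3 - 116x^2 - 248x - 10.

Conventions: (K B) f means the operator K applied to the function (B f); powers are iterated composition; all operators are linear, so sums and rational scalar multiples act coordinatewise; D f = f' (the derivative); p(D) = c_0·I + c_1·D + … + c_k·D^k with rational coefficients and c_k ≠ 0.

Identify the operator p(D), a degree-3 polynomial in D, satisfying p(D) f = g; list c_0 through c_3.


D^0 f = -5x^4 - (2/3)x^3 + x - 3
D^1 f = -20x^3 - 2x^2 + 1
D^2 f = -60x^2 - 4x
D^3 f = -120x - 4
matching coefficients of g against c_0 f + c_1 Df + … from the top degree down determines the c_i
solution: c_0 = 0, c_1 = -2, c_2 = 2, c_3 = 2

c_0 = 0, c_1 = -2, c_2 = 2, c_3 = 2


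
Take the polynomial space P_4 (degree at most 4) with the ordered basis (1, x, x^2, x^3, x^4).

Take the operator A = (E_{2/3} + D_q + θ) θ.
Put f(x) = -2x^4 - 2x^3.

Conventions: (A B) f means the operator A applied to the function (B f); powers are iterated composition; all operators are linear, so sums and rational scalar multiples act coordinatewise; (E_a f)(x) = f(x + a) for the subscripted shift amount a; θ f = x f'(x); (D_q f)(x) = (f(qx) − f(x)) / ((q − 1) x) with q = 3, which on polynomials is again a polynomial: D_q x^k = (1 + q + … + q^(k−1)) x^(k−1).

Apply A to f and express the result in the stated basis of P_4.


g(x) = -40x^4 - (1096/3)x^3 - (334/3)x^2 - (472/27)x - 272/81

θ f = -8x^4 - 6x^3
E_{2/3} θ f = -8x^4 - (82/3)x^3 - (100/3)x^2 - (472/27)x - 272/81
D_q θ f = -320x^3 - 78x^2
θ θ f = -32x^4 - 18x^3
(E_{2/3} + D_q + θ) θ f = -40x^4 - (1096/3)x^3 - (334/3)x^2 - (472/27)x - 272/81
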